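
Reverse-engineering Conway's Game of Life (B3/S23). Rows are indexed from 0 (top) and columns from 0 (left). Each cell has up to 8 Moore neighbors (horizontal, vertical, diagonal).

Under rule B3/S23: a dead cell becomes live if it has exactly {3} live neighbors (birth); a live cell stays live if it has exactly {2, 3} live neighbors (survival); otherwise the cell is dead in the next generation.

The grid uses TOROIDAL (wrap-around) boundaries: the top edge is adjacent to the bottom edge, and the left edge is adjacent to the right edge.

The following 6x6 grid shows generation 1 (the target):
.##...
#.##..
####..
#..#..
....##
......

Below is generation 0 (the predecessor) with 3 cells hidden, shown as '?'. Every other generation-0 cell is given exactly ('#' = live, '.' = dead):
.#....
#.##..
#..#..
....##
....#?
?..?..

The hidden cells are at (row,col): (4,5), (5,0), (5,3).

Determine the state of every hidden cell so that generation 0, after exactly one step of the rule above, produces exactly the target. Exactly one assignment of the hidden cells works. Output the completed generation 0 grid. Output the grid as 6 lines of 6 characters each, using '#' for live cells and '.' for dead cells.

Hidden generation-0 cells (in order): (4,5), (5,0), (5,3).
A hidden cell only influences target cells in its own 3x3 neighborhood. Try each of the 2^3 = 8 assignments, step the completed generation 0 forward once under B3/S23, and compare with the target:
  (4,5)=. (5,0)=. (5,3)=. -> step gives (3,0)='.' but target has '#' -> reject
  (4,5)=. (5,0)=. (5,3)=# -> step gives (0,2)='.' but target has '#' -> reject
  (4,5)=. (5,0)=# (5,3)=. -> step gives (0,0)='#' but target has '.' -> reject
  (4,5)=. (5,0)=# (5,3)=# -> step gives (0,0)='#' but target has '.' -> reject
  (4,5)=# (5,0)=. (5,3)=. -> step reproduces the target at every cell -> ACCEPT
  (4,5)=# (5,0)=. (5,3)=# -> step gives (0,2)='.' but target has '#' -> reject
  (4,5)=# (5,0)=# (5,3)=. -> step gives (0,0)='#' but target has '.' -> reject
  (4,5)=# (5,0)=# (5,3)=# -> step gives (0,0)='#' but target has '.' -> reject
Unique solution: (4,5)=live, (5,0)=dead, (5,3)=dead.
Check: live-neighbor counts of every cell in the completed generation 0:
223211
243222
233344
311344
200233
211122
Applying B3/S23 to generation 0 with these counts gives:
.##...
#.##..
####..
#..#..
....##
......
which matches the target exactly.

Answer: .#....
#.##..
#..#..
....##
....##
......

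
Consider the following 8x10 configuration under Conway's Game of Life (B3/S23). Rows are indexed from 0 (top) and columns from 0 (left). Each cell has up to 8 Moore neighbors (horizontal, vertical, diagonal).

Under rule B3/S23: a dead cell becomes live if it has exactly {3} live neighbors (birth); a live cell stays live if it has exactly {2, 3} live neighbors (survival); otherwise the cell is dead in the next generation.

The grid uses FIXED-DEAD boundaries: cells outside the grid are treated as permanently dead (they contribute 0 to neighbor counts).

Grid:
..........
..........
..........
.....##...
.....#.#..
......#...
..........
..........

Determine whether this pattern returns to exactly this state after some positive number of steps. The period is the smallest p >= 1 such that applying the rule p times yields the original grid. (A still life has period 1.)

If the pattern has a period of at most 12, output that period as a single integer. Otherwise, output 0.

Simulating and comparing each generation to the original:
Gen 0 (original, given above): 5 live cells
Gen 1: 5 live cells, MATCHES original -> period = 1

Answer: 1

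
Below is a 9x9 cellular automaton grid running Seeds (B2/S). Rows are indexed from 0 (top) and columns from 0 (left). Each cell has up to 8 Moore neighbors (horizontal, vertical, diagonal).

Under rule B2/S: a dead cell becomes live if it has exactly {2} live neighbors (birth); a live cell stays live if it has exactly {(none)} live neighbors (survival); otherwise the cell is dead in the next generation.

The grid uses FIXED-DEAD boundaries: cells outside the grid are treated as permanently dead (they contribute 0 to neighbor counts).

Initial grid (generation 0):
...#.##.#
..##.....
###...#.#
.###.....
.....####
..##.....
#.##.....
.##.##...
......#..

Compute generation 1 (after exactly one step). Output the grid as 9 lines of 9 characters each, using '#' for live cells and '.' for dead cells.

Simulating step by step:
Generation 0 (given above): 28 live cells
Generation 1: 15 live cells
(generation 1 grid is the final answer)

Answer: .......#.
#.......#
....#..#.
....#....
.........
.....#..#
.....#...
#.....#..
.####....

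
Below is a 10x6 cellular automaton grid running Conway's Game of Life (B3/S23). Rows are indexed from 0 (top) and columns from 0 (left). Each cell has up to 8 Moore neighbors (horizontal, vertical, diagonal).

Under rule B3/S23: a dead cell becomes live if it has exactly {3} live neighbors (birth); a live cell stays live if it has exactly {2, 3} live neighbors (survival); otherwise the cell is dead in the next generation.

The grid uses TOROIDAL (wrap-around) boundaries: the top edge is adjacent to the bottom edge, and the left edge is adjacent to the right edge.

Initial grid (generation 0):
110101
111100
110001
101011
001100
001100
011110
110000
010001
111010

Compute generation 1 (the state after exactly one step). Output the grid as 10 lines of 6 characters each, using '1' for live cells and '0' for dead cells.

Answer: 000000
000100
000000
001010
000001
000000
100010
000111
000001
000110

Derivation:
Simulating step by step:
Generation 0 (given above): 31 live cells
Generation 1: 12 live cells
(generation 1 grid is the final answer)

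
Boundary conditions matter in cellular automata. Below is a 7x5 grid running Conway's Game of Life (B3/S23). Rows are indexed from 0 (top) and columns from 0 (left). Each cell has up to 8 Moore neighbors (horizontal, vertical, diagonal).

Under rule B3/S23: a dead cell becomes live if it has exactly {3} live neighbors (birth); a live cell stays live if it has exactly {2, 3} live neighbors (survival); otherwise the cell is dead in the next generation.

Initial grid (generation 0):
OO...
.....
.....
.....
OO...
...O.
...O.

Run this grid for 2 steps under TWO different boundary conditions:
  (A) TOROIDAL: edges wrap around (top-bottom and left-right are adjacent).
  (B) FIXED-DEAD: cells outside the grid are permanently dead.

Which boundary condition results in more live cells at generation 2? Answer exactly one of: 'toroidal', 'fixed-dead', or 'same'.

Answer: same

Derivation:
Under TOROIDAL boundary, generation 2:
.....
.....
.....
.....
.....
.....
.....
Population = 0

Under FIXED-DEAD boundary, generation 2:
.....
.....
.....
.....
.....
.....
.....
Population = 0

Comparison: toroidal=0, fixed-dead=0 -> same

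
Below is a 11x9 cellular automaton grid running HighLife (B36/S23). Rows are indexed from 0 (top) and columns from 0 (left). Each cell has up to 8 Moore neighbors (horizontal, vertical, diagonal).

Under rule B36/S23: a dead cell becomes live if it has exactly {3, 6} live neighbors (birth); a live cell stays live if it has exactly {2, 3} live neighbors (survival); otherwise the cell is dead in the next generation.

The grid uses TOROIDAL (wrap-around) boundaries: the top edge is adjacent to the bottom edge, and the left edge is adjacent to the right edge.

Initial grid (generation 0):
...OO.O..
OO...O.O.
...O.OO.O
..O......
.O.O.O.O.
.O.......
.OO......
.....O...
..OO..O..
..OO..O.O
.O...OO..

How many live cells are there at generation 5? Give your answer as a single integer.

Answer: 24

Derivation:
Simulating step by step:
Generation 0 (given above): 30 live cells
Generation 1: 40 live cells
OOO.O..O.
O.OO...OO
OOO.OOOOO
..OO.O.O.
.O.......
OO.......
.OO......
.O.O.....
..OOOOOO.
.O.OO.O..
......O..
Generation 2: 24 live cells
O.O...OO.
.........
...O.O...
...O.O.O.
OO.......
O........
.........
.OO..OO..
.O....OO.
.....O...
O...O.OO.
Generation 3: 26 live cells
.O...OOO.
......O..
......O..
..O...O..
OO......O
OO.......
.O.......
.OO..OOO.
.OO....O.
.....O..O
.O.....O.
Generation 4: 32 live cells
.....O.O.
.........
.....OOO.
OO.....O.
..O.....O
..O.....O
......O..
O.....OO.
OOO..O.OO
OOO...OOO
O....O.OO
Generation 5: 24 live cells
.......O.
.....O.O.
......OOO
OO.....O.
..O....OO
.......O.
......O.O
O....O...
..O..OO..
..O..O...
.....OO..
Population at generation 5: 24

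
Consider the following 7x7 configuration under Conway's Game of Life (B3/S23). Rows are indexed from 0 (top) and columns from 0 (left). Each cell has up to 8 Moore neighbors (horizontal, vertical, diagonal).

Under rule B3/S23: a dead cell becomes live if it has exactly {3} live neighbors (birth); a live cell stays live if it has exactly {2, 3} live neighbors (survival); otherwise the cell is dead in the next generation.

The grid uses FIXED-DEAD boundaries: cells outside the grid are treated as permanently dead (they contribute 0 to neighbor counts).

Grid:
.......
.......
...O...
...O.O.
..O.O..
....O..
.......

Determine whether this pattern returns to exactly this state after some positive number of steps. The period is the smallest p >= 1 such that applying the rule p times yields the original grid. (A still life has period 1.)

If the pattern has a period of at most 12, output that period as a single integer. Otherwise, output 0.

Simulating and comparing each generation to the original:
Gen 0 (original, given above): 6 live cells
Gen 1: 6 live cells, differs from original
Gen 2: 6 live cells, MATCHES original -> period = 2

Answer: 2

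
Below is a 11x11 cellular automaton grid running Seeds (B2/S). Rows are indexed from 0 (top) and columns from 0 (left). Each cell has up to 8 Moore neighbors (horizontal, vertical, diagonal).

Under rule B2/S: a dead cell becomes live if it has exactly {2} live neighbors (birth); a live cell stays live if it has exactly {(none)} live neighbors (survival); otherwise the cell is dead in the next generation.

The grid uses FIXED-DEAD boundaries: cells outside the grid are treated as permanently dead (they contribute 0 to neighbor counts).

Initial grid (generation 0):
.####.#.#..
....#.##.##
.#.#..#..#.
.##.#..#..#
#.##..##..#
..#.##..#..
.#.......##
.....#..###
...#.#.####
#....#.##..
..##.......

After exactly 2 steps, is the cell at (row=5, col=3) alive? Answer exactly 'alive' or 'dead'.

Simulating step by step:
Generation 0 (given above): 49 live cells
Generation 1: 16 live cells
..........#
#..........
#..........
...........
...........
#..........
..##..##...
..#........
...........
.#........#
.#..#.###..
Generation 2: 22 live cells
...........
.#.........
.#.........
...........
...........
.###..##...
...........
.#....##...
.##........
#.#..##.##.
#.#..#...#.

Cell (5,3) at generation 2: 1 -> alive

Answer: alive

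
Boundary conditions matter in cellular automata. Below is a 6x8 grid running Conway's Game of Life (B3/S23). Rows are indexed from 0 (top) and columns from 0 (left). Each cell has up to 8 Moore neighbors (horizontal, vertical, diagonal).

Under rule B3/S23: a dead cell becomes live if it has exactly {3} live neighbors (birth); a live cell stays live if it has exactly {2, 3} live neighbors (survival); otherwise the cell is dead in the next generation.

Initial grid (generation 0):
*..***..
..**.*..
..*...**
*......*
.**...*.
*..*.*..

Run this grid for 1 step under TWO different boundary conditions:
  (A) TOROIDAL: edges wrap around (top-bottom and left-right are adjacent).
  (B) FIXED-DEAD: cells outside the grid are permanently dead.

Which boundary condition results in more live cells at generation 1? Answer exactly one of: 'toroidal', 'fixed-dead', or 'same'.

Answer: toroidal

Derivation:
Under TOROIDAL boundary, generation 1:
.*...**.
.**..*.*
****..**
*.*.....
.**...*.
*..*.***
Population = 23

Under FIXED-DEAD boundary, generation 1:
..**.*..
.**..*..
.***..**
..*....*
***...*.
.**.....
Population = 19

Comparison: toroidal=23, fixed-dead=19 -> toroidal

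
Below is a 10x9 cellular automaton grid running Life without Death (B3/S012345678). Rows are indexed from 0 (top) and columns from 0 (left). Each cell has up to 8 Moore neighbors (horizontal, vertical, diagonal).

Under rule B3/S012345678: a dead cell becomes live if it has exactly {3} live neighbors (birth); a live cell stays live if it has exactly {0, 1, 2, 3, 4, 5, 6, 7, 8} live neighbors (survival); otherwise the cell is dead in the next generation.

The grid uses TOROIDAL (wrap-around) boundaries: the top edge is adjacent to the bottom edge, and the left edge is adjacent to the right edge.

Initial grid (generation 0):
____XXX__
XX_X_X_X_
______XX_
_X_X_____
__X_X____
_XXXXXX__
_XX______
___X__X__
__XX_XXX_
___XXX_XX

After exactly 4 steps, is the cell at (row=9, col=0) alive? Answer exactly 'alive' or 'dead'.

Answer: alive

Derivation:
Simulating step by step:
Generation 0 (given above): 34 live cells
Generation 1: 49 live cells
X_X_XXX__
XX_X_X_XX
XX__X_XXX
_XXX_____
__X_X____
_XXXXXX__
_XX___X__
_X_XXXXX_
__XX_XXXX
__XXXX_XX
Generation 2: 60 live cells
X_X_XXX__
XX_X_X_XX
XX__XXXXX
_XXXXX_XX
__X_X____
_XXXXXX__
XXX___X__
XX_XXXXXX
XXXX_XXXX
X_XXXX_XX
Generation 3: 63 live cells
X_X_XXX__
XX_X_X_XX
XX__XXXXX
_XXXXX_XX
X_X_X__X_
XXXXXXX__
XXX___X__
XX_XXXXXX
XXXX_XXXX
X_XXXX_XX
Generation 4: 64 live cells
X_X_XXX__
XX_X_X_XX
XX__XXXXX
_XXXXX_XX
X_X_X__X_
XXXXXXXX_
XXX___X__
XX_XXXXXX
XXXX_XXXX
X_XXXX_XX

Cell (9,0) at generation 4: 1 -> alive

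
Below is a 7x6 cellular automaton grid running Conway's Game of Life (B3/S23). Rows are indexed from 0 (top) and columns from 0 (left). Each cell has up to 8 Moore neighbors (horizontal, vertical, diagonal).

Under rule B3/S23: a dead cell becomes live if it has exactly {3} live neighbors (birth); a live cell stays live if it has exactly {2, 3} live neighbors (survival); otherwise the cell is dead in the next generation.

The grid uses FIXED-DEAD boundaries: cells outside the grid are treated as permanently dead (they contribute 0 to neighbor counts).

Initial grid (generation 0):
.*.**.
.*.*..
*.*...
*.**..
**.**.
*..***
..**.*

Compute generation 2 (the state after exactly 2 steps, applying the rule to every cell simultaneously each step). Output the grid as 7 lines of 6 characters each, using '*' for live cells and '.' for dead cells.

Simulating step by step:
Generation 0 (given above): 21 live cells
Generation 1: 16 live cells
...**.
**.**.
*.....
*...*.
*....*
*....*
..**.*
Generation 2: 20 live cells
(generation 2 grid is the final answer)

Answer: ..***.
*****.
*..**.
**....
**..**
.*...*
....*.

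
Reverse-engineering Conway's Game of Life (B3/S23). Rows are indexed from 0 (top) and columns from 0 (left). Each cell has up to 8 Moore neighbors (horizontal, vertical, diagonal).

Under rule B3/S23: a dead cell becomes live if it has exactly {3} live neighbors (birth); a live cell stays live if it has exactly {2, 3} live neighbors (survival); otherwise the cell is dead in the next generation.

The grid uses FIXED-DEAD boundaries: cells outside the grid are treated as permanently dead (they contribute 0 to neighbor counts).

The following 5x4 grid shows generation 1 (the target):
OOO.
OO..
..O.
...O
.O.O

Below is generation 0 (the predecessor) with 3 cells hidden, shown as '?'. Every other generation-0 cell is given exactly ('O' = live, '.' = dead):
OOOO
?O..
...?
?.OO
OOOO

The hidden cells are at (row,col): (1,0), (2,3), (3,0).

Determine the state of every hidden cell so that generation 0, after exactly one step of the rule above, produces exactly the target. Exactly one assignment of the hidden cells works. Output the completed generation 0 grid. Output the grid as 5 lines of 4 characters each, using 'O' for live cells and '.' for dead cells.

Hidden generation-0 cells (in order): (1,0), (2,3), (3,0).
A hidden cell only influences target cells in its own 3x3 neighborhood. Try each of the 2^3 = 8 assignments, step the completed generation 0 forward once under B3/S23, and compare with the target:
  (1,0)=. (2,3)=. (3,0)=. -> step reproduces the target at every cell -> ACCEPT
  (1,0)=. (2,3)=. (3,0)=O -> step gives (2,1)='O' but target has '.' -> reject
  (1,0)=. (2,3)=O (3,0)=. -> step gives (1,3)='O' but target has '.' -> reject
  (1,0)=. (2,3)=O (3,0)=O -> step gives (1,3)='O' but target has '.' -> reject
  (1,0)=O (2,3)=. (3,0)=. -> step gives (0,1)='.' but target has 'O' -> reject
  (1,0)=O (2,3)=. (3,0)=O -> step gives (0,1)='.' but target has 'O' -> reject
  (1,0)=O (2,3)=O (3,0)=. -> step gives (0,1)='.' but target has 'O' -> reject
  (1,0)=O (2,3)=O (3,0)=O -> step gives (0,1)='.' but target has 'O' -> reject
Unique solution: (1,0)=dead, (2,3)=dead, (3,0)=dead.
Check: live-neighbor counts of every cell in the completed generation 0:
2331
3342
1232
2443
1343
Applying B3/S23 to generation 0 with these counts gives:
OOO.
OO..
..O.
...O
.O.O
which matches the target exactly.

Answer: OOOO
.O..
....
..OO
OOOO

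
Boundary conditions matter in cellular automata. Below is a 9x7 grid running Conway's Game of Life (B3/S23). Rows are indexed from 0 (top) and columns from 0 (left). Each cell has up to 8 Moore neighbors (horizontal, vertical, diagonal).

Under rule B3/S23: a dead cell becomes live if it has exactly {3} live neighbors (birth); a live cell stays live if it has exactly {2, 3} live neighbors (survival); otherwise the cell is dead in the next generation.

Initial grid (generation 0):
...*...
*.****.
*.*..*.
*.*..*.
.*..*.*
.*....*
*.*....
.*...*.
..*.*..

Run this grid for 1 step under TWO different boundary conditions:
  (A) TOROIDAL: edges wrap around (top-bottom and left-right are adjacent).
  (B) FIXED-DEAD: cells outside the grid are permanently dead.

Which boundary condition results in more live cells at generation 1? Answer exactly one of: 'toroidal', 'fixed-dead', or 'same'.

Under TOROIDAL boundary, generation 1:
.*...*.
..*..*.
*.*..*.
*.****.
.**...*
.**..**
*.*...*
.***...
..***..
Population = 28

Under FIXED-DEAD boundary, generation 1:
..**...
..*..*.
*.*..**
*.*****
***...*
***..*.
*.*....
.***...
.......
Population = 27

Comparison: toroidal=28, fixed-dead=27 -> toroidal

Answer: toroidal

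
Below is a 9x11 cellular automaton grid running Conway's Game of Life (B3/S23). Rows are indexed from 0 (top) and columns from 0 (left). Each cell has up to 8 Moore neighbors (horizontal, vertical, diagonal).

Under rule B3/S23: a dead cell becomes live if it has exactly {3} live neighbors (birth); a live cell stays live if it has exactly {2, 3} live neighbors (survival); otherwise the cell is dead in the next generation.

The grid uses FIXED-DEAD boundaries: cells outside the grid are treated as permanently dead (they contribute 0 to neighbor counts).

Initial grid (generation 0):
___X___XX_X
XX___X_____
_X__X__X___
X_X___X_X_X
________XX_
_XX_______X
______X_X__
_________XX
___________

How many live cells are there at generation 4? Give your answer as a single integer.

Answer: 18

Derivation:
Simulating step by step:
Generation 0 (given above): 24 live cells
Generation 1: 21 live cells
___________
XXX_X_XXX__
__X__XXX___
_X______X__
__X____XX_X
_______XX__
__________X
_________X_
___________
Generation 2: 18 live cells
_X_____X___
_XXX____X__
X_XX_X_____
_XX_____XX_
___________
_______XX__
________XX_
___________
___________
Generation 3: 19 live cells
_X_________
X__XX______
X___X___XX_
_XXX_______
_______X_X_
_______XXX_
_______XXX_
___________
___________
Generation 4: 18 live cells
___________
XX_XX______
X___X______
_XXX_____X_
__X____X_X_
______X___X
_______X_X_
________X__
___________
Population at generation 4: 18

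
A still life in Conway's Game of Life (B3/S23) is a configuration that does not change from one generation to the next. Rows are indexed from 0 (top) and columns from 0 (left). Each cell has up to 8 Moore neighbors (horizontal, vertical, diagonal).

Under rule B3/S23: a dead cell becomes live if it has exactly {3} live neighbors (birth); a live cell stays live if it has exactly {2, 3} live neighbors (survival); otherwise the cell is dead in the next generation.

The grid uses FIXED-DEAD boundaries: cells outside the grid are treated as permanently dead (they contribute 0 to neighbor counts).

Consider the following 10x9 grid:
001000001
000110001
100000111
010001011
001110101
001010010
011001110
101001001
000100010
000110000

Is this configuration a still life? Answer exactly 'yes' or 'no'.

Answer: no

Derivation:
Compute generation 1 and compare to generation 0 (given above):
Generation 1:
000100000
000100001
000011100
011111000
011010101
000010001
001011011
001111001
001100000
000110000
Cell (0,2) differs: gen0=1 vs gen1=0 -> NOT a still life.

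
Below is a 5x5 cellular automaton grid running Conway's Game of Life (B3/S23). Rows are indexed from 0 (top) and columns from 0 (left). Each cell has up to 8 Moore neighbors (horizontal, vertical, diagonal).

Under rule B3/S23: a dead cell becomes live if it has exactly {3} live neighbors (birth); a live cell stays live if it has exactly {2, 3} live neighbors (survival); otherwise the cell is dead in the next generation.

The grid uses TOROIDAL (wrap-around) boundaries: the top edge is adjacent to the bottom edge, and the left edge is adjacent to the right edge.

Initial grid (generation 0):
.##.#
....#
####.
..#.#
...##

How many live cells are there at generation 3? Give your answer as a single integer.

Answer: 14

Derivation:
Simulating step by step:
Generation 0 (given above): 12 live cells
Generation 1: 8 live cells
..#.#
....#
###..
.....
.#..#
Generation 2: 8 live cells
....#
..#.#
##...
..#..
#..#.
Generation 3: 14 live cells
#...#
.#.##
####.
#.#.#
...##
Population at generation 3: 14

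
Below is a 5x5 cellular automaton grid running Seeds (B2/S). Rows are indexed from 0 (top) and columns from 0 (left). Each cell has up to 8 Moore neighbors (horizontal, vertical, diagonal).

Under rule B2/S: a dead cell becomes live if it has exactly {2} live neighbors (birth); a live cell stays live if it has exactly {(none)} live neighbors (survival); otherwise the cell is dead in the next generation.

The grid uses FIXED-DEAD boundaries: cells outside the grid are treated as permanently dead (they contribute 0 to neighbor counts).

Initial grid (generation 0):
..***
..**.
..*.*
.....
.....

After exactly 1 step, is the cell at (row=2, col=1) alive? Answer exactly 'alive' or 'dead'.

Simulating step by step:
Generation 0 (given above): 7 live cells
Generation 1: 3 live cells
.*...
.....
.*...
...*.
.....

Cell (2,1) at generation 1: 1 -> alive

Answer: alive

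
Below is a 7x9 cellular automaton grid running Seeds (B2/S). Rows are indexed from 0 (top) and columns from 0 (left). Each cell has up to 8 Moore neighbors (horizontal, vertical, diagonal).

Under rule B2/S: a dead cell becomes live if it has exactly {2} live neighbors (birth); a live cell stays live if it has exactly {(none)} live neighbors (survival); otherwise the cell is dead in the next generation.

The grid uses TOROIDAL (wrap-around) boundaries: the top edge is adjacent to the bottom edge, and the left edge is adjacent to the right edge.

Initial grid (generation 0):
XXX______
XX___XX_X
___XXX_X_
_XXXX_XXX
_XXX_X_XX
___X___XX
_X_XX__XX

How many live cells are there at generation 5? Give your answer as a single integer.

Answer: 2

Derivation:
Simulating step by step:
Generation 0 (given above): 33 live cells
Generation 1: 2 live cells
_________
_________
_________
_________
_________
_____X___
______X__
Generation 2: 2 live cells
_________
_________
_________
_________
_________
______X__
_____X___
Generation 3: 2 live cells
_________
_________
_________
_________
_________
_____X___
______X__
Generation 4: 2 live cells
_________
_________
_________
_________
_________
______X__
_____X___
Generation 5: 2 live cells
_________
_________
_________
_________
_________
_____X___
______X__
Population at generation 5: 2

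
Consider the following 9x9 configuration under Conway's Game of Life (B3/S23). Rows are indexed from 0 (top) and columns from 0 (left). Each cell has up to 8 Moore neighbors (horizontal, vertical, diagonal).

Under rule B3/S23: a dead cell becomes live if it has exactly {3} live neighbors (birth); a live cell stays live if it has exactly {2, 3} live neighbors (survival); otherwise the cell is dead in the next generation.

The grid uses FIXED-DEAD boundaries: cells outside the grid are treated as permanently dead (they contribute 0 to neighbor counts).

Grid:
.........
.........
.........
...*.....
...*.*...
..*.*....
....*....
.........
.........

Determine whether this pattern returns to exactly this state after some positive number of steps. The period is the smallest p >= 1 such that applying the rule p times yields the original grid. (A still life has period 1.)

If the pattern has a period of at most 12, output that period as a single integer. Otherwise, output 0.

Simulating and comparing each generation to the original:
Gen 0 (original, given above): 6 live cells
Gen 1: 6 live cells, differs from original
Gen 2: 6 live cells, MATCHES original -> period = 2

Answer: 2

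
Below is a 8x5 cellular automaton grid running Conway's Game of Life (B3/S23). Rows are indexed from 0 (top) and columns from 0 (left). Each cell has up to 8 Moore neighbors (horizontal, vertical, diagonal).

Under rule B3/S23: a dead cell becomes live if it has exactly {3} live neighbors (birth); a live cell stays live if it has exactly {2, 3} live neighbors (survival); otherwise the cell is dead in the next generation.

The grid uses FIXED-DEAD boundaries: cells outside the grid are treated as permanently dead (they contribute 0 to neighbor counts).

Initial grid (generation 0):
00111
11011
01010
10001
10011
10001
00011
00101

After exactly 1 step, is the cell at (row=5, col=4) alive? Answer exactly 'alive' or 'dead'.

Simulating step by step:
Generation 0 (given above): 20 live cells
Generation 1: 17 live cells
01101
11000
01010
11101
11011
00000
00001
00001

Cell (5,4) at generation 1: 0 -> dead

Answer: dead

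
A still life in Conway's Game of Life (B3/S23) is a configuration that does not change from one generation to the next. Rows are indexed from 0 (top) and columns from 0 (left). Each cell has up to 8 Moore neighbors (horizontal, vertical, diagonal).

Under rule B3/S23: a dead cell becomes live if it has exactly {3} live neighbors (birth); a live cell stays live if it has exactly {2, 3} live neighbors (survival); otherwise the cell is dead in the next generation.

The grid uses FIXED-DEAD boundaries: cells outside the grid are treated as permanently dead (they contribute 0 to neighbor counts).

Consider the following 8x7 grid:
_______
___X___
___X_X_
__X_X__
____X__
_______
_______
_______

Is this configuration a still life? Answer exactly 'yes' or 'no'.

Compute generation 1 and compare to generation 0 (given above):
Generation 1:
_______
____X__
__XX___
____XX_
___X___
_______
_______
_______
Cell (1,3) differs: gen0=1 vs gen1=0 -> NOT a still life.

Answer: no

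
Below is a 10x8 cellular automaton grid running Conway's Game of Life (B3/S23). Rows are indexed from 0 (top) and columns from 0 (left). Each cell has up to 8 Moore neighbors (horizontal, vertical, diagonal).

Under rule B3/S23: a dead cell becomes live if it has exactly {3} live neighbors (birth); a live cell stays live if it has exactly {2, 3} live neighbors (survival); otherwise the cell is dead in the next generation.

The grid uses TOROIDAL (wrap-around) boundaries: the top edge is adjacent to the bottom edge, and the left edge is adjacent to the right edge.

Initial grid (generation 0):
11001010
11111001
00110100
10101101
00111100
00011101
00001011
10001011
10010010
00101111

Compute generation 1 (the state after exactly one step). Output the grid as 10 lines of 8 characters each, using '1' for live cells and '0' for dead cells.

Answer: 00000000
00000011
00000100
00000000
11100001
00100001
00000000
10011000
11010000
00101000

Derivation:
Simulating step by step:
Generation 0 (given above): 41 live cells
Generation 1: 17 live cells
(generation 1 grid is the final answer)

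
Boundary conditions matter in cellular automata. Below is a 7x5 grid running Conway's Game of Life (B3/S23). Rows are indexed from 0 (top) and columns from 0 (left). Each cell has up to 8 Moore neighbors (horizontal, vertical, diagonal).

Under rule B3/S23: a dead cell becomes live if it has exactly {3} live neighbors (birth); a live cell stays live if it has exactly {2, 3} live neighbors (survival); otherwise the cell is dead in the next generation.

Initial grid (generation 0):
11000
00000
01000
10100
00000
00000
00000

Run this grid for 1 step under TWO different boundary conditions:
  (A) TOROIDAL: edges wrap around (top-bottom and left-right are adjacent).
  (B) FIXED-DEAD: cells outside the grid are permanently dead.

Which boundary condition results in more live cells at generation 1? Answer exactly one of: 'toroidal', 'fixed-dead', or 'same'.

Under TOROIDAL boundary, generation 1:
00000
11000
01000
01000
00000
00000
00000
Population = 4

Under FIXED-DEAD boundary, generation 1:
00000
11000
01000
01000
00000
00000
00000
Population = 4

Comparison: toroidal=4, fixed-dead=4 -> same

Answer: same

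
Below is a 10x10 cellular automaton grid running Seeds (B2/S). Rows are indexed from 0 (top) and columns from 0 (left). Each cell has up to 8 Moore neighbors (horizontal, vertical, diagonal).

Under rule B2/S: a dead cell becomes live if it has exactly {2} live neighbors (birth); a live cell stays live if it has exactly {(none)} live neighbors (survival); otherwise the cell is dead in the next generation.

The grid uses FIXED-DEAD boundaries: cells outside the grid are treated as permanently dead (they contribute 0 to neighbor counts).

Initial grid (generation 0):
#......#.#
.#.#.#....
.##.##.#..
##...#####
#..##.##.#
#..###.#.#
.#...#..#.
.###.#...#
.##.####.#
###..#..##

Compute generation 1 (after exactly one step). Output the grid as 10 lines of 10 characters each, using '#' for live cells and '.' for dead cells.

Answer: .##.#.#.#.
.......#..
.........#
..........
..........
..........
.......#..
..........
..........
..........

Derivation:
Simulating step by step:
Generation 0 (given above): 51 live cells
Generation 1: 8 live cells
(generation 1 grid is the final answer)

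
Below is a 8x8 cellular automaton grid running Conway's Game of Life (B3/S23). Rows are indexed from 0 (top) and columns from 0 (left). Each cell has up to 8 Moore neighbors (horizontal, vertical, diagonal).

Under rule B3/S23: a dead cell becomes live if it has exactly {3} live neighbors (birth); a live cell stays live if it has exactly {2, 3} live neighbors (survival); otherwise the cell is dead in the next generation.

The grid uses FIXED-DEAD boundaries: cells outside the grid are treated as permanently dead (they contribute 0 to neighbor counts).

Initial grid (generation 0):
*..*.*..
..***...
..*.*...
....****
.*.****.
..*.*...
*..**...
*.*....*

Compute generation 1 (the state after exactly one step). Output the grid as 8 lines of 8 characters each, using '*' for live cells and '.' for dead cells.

Simulating step by step:
Generation 0 (given above): 25 live cells
Generation 1: 17 live cells
(generation 1 grid is the final answer)

Answer: ..**....
.**..*..
..*...*.
..*....*
..*....*
.**.....
..*.*...
.*.*....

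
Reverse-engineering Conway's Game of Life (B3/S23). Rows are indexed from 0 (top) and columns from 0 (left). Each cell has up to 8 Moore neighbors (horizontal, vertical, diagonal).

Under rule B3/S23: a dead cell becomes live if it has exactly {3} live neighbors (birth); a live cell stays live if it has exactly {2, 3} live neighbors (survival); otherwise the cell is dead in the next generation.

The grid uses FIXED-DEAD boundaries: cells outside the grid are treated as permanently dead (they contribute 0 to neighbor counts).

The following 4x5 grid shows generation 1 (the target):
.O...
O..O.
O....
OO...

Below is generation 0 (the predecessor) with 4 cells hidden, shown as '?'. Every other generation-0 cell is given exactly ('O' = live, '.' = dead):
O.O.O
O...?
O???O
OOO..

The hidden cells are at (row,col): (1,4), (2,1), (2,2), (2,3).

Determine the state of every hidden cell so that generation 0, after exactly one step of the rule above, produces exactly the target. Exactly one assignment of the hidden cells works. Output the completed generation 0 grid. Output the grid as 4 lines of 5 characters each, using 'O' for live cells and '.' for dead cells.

Hidden generation-0 cells (in order): (1,4), (2,1), (2,2), (2,3).
A hidden cell only influences target cells in its own 3x3 neighborhood. Try each of the 2^4 = 16 assignments, step the completed generation 0 forward once under B3/S23, and compare with the target:
  (1,4)=. (2,1)=. (2,2)=. (2,3)=. -> step reproduces the target at every cell -> ACCEPT
  (1,4)=. (2,1)=. (2,2)=. (2,3)=O -> step gives (1,3)='.' but target has 'O' -> reject
  (1,4)=. (2,1)=. (2,2)=O (2,3)=. -> step gives (1,3)='.' but target has 'O' -> reject
  (1,4)=. (2,1)=. (2,2)=O (2,3)=O -> step gives (1,2)='O' but target has '.' -> reject
  (1,4)=. (2,1)=O (2,2)=. (2,3)=. -> step gives (2,0)='.' but target has 'O' -> reject
  (1,4)=. (2,1)=O (2,2)=. (2,3)=O -> step gives (1,2)='O' but target has '.' -> reject
  (1,4)=. (2,1)=O (2,2)=O (2,3)=. -> step gives (1,2)='O' but target has '.' -> reject
  (1,4)=. (2,1)=O (2,2)=O (2,3)=O -> step gives (1,3)='.' but target has 'O' -> reject
  (1,4)=O (2,1)=. (2,2)=. (2,3)=. -> step gives (0,3)='O' but target has '.' -> reject
  (1,4)=O (2,1)=. (2,2)=. (2,3)=O -> step gives (0,3)='O' but target has '.' -> reject
  (1,4)=O (2,1)=. (2,2)=O (2,3)=. -> step gives (0,3)='O' but target has '.' -> reject
  (1,4)=O (2,1)=. (2,2)=O (2,3)=O -> step gives (0,3)='O' but target has '.' -> reject
  (1,4)=O (2,1)=O (2,2)=. (2,3)=. -> step gives (0,3)='O' but target has '.' -> reject
  (1,4)=O (2,1)=O (2,2)=. (2,3)=O -> step gives (0,3)='O' but target has '.' -> reject
  (1,4)=O (2,1)=O (2,2)=O (2,3)=. -> step gives (0,3)='O' but target has '.' -> reject
  (1,4)=O (2,1)=O (2,2)=O (2,3)=O -> step gives (0,3)='O' but target has '.' -> reject
Unique solution: (1,4)=dead, (2,1)=dead, (2,2)=dead, (2,3)=dead.
Check: live-neighbor counts of every cell in the completed generation 0:
13020
24132
35220
23121
Applying B3/S23 to generation 0 with these counts gives:
.O...
O..O.
O....
OO...
which matches the target exactly.

Answer: O.O.O
O....
O...O
OOO..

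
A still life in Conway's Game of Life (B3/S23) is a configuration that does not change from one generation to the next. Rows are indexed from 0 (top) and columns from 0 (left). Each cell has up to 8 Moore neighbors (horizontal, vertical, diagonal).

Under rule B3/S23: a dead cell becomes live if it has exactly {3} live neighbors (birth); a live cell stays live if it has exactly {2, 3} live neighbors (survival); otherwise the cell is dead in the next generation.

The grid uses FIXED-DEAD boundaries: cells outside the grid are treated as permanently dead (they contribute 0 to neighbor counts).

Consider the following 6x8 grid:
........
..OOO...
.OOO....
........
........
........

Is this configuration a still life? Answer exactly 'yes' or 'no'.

Answer: no

Derivation:
Compute generation 1 and compare to generation 0 (given above):
Generation 1:
...O....
.O..O...
.O..O...
..O.....
........
........
Cell (0,3) differs: gen0=0 vs gen1=1 -> NOT a still life.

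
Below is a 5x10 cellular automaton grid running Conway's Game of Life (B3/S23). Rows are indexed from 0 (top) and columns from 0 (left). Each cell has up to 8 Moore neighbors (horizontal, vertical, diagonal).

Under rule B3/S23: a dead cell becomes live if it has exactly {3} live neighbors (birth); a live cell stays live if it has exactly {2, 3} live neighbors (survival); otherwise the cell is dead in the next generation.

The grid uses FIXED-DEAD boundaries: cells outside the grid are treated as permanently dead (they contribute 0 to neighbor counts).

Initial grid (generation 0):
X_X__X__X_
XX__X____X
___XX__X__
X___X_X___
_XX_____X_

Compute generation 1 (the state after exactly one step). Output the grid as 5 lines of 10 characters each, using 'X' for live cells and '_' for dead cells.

Answer: X_________
XXX_XX__X_
XX_XX_____
_XX_XX_X__
_X________

Derivation:
Simulating step by step:
Generation 0 (given above): 17 live cells
Generation 1: 17 live cells
(generation 1 grid is the final answer)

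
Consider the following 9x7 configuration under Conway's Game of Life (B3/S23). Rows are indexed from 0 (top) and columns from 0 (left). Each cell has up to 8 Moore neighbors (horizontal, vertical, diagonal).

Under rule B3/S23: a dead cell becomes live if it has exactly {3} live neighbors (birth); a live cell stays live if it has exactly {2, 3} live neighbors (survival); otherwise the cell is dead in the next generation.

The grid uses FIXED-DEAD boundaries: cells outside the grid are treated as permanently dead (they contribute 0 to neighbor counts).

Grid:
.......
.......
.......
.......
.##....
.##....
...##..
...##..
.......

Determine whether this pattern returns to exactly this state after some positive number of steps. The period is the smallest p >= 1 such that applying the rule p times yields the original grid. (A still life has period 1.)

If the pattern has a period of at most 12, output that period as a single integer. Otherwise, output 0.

Simulating and comparing each generation to the original:
Gen 0 (original, given above): 8 live cells
Gen 1: 6 live cells, differs from original
Gen 2: 8 live cells, MATCHES original -> period = 2

Answer: 2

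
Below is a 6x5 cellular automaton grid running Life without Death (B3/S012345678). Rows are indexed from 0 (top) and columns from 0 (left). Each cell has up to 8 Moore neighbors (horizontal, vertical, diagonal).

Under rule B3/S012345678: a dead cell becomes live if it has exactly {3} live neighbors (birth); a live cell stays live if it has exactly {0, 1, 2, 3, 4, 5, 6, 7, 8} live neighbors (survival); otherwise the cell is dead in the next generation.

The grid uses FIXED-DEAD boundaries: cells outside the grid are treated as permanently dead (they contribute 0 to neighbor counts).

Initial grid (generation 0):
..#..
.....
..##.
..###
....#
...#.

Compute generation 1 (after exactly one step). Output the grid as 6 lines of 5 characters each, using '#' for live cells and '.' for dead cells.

Simulating step by step:
Generation 0 (given above): 8 live cells
Generation 1: 12 live cells
(generation 1 grid is the final answer)

Answer: ..#..
..##.
..###
..###
..#.#
...#.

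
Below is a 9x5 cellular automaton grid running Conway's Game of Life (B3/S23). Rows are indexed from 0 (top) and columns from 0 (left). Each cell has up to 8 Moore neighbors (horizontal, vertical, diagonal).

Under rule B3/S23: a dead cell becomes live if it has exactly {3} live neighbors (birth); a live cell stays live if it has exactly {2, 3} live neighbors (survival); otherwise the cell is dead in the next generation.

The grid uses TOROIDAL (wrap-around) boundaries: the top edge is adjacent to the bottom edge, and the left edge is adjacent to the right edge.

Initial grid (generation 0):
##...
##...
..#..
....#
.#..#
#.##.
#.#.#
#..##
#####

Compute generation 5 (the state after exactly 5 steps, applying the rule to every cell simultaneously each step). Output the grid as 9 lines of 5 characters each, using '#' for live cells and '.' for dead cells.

Simulating step by step:
Generation 0 (given above): 22 live cells
Generation 1: 12 live cells
...#.
#.#..
##...
#..#.
.##.#
..#..
..#..
.....
.....
Generation 2: 11 live cells
.....
#.#.#
#.#..
...#.
###.#
..#..
.....
.....
.....
Generation 3: 13 live cells
.....
#..##
#.#..
...#.
###.#
#.##.
.....
.....
.....
Generation 4: 13 live cells
....#
##.##
###..
...#.
#....
#.##.
.....
.....
.....
Generation 5: 11 live cells
(generation 5 grid is the final answer)

Answer: ...##
...#.
.....
#.#.#
.###.
.#..#
.....
.....
.....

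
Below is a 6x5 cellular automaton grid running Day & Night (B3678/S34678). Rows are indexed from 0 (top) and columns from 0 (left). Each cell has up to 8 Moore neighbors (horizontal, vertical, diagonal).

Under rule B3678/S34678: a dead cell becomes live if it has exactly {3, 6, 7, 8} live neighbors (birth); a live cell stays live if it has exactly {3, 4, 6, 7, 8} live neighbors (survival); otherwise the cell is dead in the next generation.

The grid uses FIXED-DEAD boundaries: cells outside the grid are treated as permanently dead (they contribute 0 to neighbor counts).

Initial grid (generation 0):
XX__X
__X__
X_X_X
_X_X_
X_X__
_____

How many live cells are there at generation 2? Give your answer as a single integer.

Simulating step by step:
Generation 0 (given above): 11 live cells
Generation 1: 6 live cells
_____
X____
__X__
XX_X_
_X___
_____
Generation 2: 4 live cells
_____
_____
X____
_X___
X_X__
_____
Population at generation 2: 4

Answer: 4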